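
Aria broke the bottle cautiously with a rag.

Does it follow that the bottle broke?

yes

'Aria broke the bottle' is the causative; it entails the inchoative 'the bottle broke'.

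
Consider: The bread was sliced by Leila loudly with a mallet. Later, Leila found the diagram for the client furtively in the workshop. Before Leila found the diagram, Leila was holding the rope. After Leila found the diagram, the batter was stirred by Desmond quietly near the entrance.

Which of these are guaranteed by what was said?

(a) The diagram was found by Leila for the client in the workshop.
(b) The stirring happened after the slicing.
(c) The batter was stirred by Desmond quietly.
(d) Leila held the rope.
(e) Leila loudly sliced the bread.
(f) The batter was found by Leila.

(a) Entailed — the original entails any weakening of itself; this just drops 'furtively'.
(b) Entailed — the narrative places the slicing before the stirring.
(c) Entailed — every conjunct here is already in the original stirring event.
(d) Entailed — 'hold' is an activity; 'was holding' entails that some holding happened, so 'held' holds.
(e) Entailed — every conjunct here is already in the original slicing event.
(f) Not entailed — Leila found the diagram, not the batter; the batter belongs to the stirring event.

(a), (b), (c), (d), (e)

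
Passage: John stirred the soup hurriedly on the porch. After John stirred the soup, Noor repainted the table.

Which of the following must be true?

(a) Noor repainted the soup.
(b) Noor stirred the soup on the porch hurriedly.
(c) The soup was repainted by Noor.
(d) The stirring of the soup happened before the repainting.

(d)

(a) Not entailed — Noor repainted the table, not the soup; the soup belongs to the stirring event.
(b) Not entailed — the passage has John stirring the soup, not Noor.
(c) Not entailed — Noor repainted the table, not the soup; the soup belongs to the stirring event.
(d) Entailed — the narrative places the stirring before the repainting.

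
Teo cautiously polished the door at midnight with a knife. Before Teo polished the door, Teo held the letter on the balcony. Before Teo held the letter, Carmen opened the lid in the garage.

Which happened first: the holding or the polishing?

The connectives place the holding before the polishing.

the holding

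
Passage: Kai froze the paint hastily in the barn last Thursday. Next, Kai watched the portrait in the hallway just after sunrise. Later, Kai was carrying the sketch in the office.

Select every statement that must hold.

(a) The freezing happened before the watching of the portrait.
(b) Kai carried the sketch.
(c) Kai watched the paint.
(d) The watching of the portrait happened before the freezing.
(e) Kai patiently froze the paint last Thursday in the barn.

(a), (b)

(a) Entailed — the narrative places the freezing before the watching.
(b) Entailed — 'carry' is an activity; 'was carrying' entails that some carrying happened, so 'carried' holds.
(c) Not entailed — Kai watched the portrait, not the paint; the paint belongs to the freezing event.
(d) Not entailed — the narrative places the freezing before the watching, not after.
(e) Not entailed — 'patiently' adds a manner not in (and inconsistent with) the original.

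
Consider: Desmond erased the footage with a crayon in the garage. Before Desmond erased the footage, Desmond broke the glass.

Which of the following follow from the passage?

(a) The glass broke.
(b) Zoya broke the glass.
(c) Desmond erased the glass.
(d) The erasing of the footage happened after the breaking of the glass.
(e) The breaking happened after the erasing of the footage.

(a) Entailed — 'Desmond broke the glass' is causative; it entails the inchoative 'the glass broke'.
(b) Not entailed — the passage has Desmond breaking the glass, not Zoya.
(c) Not entailed — Desmond erased the footage, not the glass; the glass belongs to the breaking event.
(d) Entailed — the narrative places the breaking before the erasing.
(e) Not entailed — the narrative places the breaking before the erasing, not after.

(a), (d)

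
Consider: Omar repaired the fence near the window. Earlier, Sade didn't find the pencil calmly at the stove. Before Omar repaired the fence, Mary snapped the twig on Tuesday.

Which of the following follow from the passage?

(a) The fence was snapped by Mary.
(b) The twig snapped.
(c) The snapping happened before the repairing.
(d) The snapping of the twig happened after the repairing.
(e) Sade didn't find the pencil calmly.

(b), (c)

(a) Not entailed — Mary snapped the twig, not the fence; the fence belongs to the repairing event.
(b) Entailed — 'Mary snapped the twig' is causative; it entails the inchoative 'the twig snapped'.
(c) Entailed — the narrative places the snapping before the repairing.
(d) Not entailed — the narrative places the snapping before the repairing, not after.
(e) Not entailed — dropping 'at the stove' under negation is not valid — the original leaves open that Sade found the pencil some other way.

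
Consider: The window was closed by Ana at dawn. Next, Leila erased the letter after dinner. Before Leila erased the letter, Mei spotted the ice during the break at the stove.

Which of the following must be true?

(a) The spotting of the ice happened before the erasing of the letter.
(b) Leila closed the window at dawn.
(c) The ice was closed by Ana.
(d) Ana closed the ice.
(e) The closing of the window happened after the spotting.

(a) Entailed — the narrative places the spotting before the erasing.
(b) Not entailed — the passage has Ana closing the window, not Leila.
(c) Not entailed — Ana closed the window, not the ice; the ice belongs to the spotting event.
(d) Not entailed — Ana closed the window, not the ice; the ice belongs to the spotting event.
(e) Not entailed — the narrative doesn't order the spotting relative to the closing.

(a)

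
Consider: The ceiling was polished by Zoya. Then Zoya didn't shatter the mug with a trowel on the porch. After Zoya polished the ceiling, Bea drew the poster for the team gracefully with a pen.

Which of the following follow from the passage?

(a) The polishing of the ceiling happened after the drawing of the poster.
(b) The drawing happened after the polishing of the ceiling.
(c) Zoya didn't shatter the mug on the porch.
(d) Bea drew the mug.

(b)

(a) Not entailed — the narrative places the polishing before the drawing, not after.
(b) Entailed — the narrative places the polishing before the drawing.
(c) Not entailed — dropping 'with a trowel' under negation is not valid — the original leaves open that Zoya shattered the mug some other way.
(d) Not entailed — Bea drew the poster, not the mug; the mug belongs to the shattering event.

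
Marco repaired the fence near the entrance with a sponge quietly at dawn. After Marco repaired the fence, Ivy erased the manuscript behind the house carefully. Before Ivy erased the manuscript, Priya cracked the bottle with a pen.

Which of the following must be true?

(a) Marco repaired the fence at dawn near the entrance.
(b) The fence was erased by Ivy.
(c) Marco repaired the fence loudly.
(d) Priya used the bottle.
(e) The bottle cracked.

(a) Entailed — the original entails any weakening of itself; this just drops 'quietly', 'with a sponge'.
(b) Not entailed — Ivy erased the manuscript, not the fence; the fence belongs to the repairing event.
(c) Not entailed — 'loudly' adds a manner not in (and inconsistent with) the original.
(d) Not entailed — the bottle is the patient, not an instrument — Priya used a pen.
(e) Entailed — 'Priya cracked the bottle' is causative; it entails the inchoative 'the bottle cracked'.

(a), (e)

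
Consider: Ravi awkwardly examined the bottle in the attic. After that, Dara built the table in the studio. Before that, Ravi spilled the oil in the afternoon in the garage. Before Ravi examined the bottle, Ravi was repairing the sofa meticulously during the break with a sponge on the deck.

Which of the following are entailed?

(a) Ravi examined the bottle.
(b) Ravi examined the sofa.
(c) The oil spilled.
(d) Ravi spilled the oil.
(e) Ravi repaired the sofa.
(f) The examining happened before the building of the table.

(a) Entailed — this follows by dropping conjuncts from the examining event's description.
(b) Not entailed — Ravi examined the bottle, not the sofa; the sofa belongs to the repairing event.
(c) Entailed — 'Ravi spilled the oil' is causative; it entails the inchoative 'the oil spilled'.
(d) Entailed — dropping 'in the garage', 'in the afternoon' leaves a sub-description the original still satisfies.
(e) Not entailed — 'was repairing' is progressive on an accomplishment; it does not entail the completed 'repaired'.
(f) Entailed — the narrative places the examining before the building.

(a), (c), (d), (f)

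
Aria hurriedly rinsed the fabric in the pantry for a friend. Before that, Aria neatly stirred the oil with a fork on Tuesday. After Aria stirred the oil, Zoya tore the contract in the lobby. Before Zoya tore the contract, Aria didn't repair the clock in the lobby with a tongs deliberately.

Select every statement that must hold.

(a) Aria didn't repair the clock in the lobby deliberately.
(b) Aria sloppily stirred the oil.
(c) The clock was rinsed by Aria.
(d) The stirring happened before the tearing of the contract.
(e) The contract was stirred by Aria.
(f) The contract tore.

(d), (f)

(a) Not entailed — dropping 'with a tongs' under negation is not valid — the original leaves open that Aria repaired the clock some other way.
(b) Not entailed — 'sloppily' adds a manner not in (and inconsistent with) the original.
(c) Not entailed — Aria rinsed the fabric, not the clock; the clock belongs to the repairing event.
(d) Entailed — the narrative places the stirring before the tearing.
(e) Not entailed — Aria stirred the oil, not the contract; the contract belongs to the tearing event.
(f) Entailed — 'Zoya tore the contract' is causative; it entails the inchoative 'the contract tore'.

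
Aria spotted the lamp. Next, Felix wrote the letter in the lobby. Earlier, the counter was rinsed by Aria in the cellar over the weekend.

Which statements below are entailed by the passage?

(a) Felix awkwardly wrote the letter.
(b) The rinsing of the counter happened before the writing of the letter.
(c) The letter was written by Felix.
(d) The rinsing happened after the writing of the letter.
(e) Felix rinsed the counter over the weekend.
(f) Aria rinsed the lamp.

(b), (c)

(a) Not entailed — 'awkwardly' adds information not in the original event.
(b) Entailed — the narrative places the rinsing before the writing.
(c) Entailed — every conjunct here is already in the original writing event.
(d) Not entailed — the narrative places the rinsing before the writing, not after.
(e) Not entailed — the passage has Aria rinsing the counter, not Felix.
(f) Not entailed — Aria rinsed the counter, not the lamp; the lamp belongs to the spotting event.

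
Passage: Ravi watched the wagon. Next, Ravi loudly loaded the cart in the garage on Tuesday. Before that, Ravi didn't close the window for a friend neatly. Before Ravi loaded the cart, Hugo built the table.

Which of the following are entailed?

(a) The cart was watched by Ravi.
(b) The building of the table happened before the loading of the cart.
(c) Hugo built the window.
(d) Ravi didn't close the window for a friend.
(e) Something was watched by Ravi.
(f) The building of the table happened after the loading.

(b), (e)

(a) Not entailed — Ravi watched the wagon, not the cart; the cart belongs to the loading event.
(b) Entailed — the narrative places the building before the loading.
(c) Not entailed — Hugo built the table, not the window; the window belongs to the closing event.
(d) Not entailed — dropping 'neatly' under negation is not valid — the original leaves open that Ravi closed the window some other way.
(e) Entailed — this follows by dropping conjuncts from the watching event's description.
(f) Not entailed — the narrative places the building before the loading, not after.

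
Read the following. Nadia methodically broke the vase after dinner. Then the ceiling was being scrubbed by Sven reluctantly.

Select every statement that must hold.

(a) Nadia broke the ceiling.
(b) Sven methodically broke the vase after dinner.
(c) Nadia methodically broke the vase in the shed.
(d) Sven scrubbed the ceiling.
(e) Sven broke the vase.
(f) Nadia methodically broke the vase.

(a) Not entailed — Nadia broke the vase, not the ceiling; the ceiling belongs to the scrubbing event.
(b) Not entailed — the passage has Nadia breaking the vase, not Sven.
(c) Not entailed — 'in the shed' adds information not in the original event.
(d) Entailed — 'scrub' is an activity; 'was scrubbing' entails that some scrubbing happened, so 'scrubbed' holds.
(e) Not entailed — the passage has Nadia breaking the vase, not Sven.
(f) Entailed — the original entails any weakening of itself; this just drops 'after dinner'.

(d), (f)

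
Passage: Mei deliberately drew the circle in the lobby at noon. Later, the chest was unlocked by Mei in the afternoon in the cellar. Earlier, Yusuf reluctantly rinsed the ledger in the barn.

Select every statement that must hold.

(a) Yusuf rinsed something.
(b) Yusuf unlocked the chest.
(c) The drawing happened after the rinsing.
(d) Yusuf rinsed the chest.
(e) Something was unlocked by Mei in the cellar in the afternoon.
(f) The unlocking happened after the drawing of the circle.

(a) Entailed — dropping 'reluctantly', 'in the barn' and generalizing the patient leaves a sub-description the original still satisfies.
(b) Not entailed — the passage has Mei unlocking the chest, not Yusuf.
(c) Not entailed — the narrative doesn't order the rinsing relative to the drawing.
(d) Not entailed — Yusuf rinsed the ledger, not the chest; the chest belongs to the unlocking event.
(e) Entailed — every conjunct here is already in the original unlocking event.
(f) Entailed — the narrative places the drawing before the unlocking.

(a), (e), (f)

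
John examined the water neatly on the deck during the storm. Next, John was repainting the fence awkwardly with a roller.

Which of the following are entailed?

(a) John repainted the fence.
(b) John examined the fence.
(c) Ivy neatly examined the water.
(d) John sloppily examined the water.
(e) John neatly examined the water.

(e)

(a) Not entailed — 'was repainting' is progressive on an accomplishment; it does not entail the completed 'repainted'.
(b) Not entailed — John examined the water, not the fence; the fence belongs to the repainting event.
(c) Not entailed — the passage has John examining the water, not Ivy.
(d) Not entailed — 'sloppily' adds a manner not in (and inconsistent with) the original.
(e) Entailed — this follows by dropping conjuncts from the examining event's description.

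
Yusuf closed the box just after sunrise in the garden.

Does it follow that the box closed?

yes

'Yusuf closed the box' is the causative; it entails the inchoative 'the box closed'.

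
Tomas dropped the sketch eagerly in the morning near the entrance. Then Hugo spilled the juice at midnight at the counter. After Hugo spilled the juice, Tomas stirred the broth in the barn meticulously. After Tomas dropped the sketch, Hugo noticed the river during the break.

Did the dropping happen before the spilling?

The narrative orders the dropping before the spilling.

yes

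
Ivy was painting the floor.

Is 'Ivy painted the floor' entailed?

'was painting' is progressive; for an accomplishment like 'paint the floor', it doesn't entail completion.

no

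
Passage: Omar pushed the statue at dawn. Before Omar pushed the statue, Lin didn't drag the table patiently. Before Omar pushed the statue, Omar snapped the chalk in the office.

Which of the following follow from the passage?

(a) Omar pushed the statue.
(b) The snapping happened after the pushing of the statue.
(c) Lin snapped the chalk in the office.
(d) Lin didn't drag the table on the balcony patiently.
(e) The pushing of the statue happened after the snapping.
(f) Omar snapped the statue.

(a), (d), (e)

(a) Entailed — this follows by dropping conjuncts from the pushing event's description.
(b) Not entailed — the narrative places the snapping before the pushing, not after.
(c) Not entailed — the passage has Omar snapping the chalk, not Lin.
(d) Entailed — under negation, adding a further restriction is entailed: if no such dragging event occurred, none occurred on the balcony either.
(e) Entailed — the narrative places the snapping before the pushing.
(f) Not entailed — Omar snapped the chalk, not the statue; the statue belongs to the pushing event.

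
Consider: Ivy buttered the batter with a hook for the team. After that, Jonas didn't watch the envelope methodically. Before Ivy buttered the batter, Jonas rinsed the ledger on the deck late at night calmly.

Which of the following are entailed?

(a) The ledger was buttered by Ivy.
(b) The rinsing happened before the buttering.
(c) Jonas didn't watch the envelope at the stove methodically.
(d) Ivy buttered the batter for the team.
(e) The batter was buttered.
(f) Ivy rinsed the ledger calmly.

(a) Not entailed — Ivy buttered the batter, not the ledger; the ledger belongs to the rinsing event.
(b) Entailed — the narrative places the rinsing before the buttering.
(c) Entailed — under negation, adding a further restriction is entailed: if no such watching event occurred, none occurred at the stove either.
(d) Entailed — dropping 'with a hook' leaves a sub-description the original still satisfies.
(e) Entailed — dropping 'for the team', 'with a hook' and generalizing the agent leaves a sub-description the original still satisfies.
(f) Not entailed — the passage has Jonas rinsing the ledger, not Ivy.

(b), (c), (d), (e)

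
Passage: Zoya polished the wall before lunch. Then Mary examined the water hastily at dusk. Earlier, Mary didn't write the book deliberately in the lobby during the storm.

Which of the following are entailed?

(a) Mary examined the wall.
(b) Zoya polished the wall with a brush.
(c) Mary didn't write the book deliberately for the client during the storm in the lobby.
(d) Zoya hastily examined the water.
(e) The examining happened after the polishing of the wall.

(c), (e)

(a) Not entailed — Mary examined the water, not the wall; the wall belongs to the polishing event.
(b) Not entailed — 'with a brush' adds information not in the original event.
(c) Entailed — under negation, adding a further restriction is entailed: if no such writing event occurred, none occurred for the client either.
(d) Not entailed — the passage has Mary examining the water, not Zoya.
(e) Entailed — the narrative places the polishing before the examining.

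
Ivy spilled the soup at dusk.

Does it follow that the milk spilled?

no

Nothing is said about any milk; only the soup is affected.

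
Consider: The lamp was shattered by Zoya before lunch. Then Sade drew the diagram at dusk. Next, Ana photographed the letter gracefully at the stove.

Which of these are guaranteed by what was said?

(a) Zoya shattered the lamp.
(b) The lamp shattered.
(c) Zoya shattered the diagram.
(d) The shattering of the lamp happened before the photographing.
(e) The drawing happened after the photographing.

(a) Entailed — the original entails any weakening of itself; this just drops 'before lunch'.
(b) Entailed — 'Zoya shattered the lamp' is causative; it entails the inchoative 'the lamp shattered'.
(c) Not entailed — Zoya shattered the lamp, not the diagram; the diagram belongs to the drawing event.
(d) Entailed — the narrative places the shattering before the photographing.
(e) Not entailed — the narrative places the drawing before the photographing, not after.

(a), (b), (d)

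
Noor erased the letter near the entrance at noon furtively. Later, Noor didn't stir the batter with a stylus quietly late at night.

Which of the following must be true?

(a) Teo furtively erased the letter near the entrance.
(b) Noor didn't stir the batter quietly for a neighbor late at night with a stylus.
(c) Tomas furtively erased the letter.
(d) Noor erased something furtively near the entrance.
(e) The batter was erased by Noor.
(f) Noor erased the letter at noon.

(a) Not entailed — the passage has Noor erasing the letter, not Teo.
(b) Entailed — under negation, adding a further restriction is entailed: if no such stirring event occurred, none occurred for a neighbor either.
(c) Not entailed — the passage has Noor erasing the letter, not Tomas.
(d) Entailed — dropping 'at noon' and generalizing the patient leaves a sub-description the original still satisfies.
(e) Not entailed — Noor erased the letter, not the batter; the batter belongs to the stirring event.
(f) Entailed — dropping 'near the entrance', 'furtively' leaves a sub-description the original still satisfies.

(b), (d), (f)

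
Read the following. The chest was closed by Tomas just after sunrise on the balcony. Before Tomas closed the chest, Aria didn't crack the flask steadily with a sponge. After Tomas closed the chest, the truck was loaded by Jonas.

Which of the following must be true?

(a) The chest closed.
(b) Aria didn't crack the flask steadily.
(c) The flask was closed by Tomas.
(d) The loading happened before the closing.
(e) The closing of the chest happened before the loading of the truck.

(a), (e)

(a) Entailed — 'Tomas closed the chest' is causative; it entails the inchoative 'the chest closed'.
(b) Not entailed — dropping 'with a sponge' under negation is not valid — the original leaves open that Aria cracked the flask some other way.
(c) Not entailed — Tomas closed the chest, not the flask; the flask belongs to the cracking event.
(d) Not entailed — the narrative places the closing before the loading, not after.
(e) Entailed — the narrative places the closing before the loading.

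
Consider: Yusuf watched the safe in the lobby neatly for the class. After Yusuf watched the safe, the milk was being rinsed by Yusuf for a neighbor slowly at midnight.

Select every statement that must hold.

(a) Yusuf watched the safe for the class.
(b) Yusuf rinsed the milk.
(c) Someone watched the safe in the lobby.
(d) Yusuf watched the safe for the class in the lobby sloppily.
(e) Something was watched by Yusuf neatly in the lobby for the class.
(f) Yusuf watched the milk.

(a) Entailed — the original entails any weakening of itself; this just drops 'in the lobby', 'neatly'.
(b) Entailed — 'rinse' is an activity; 'was rinsing' entails that some rinsing happened, so 'rinsed' holds.
(c) Entailed — the original entails any weakening of itself; this just drops 'neatly', 'for the class' and generalizes the agent.
(d) Not entailed — 'sloppily' adds a manner not in (and inconsistent with) the original.
(e) Entailed — every conjunct here is already in the original watching event.
(f) Not entailed — Yusuf watched the safe, not the milk; the milk belongs to the rinsing event.

(a), (b), (c), (e)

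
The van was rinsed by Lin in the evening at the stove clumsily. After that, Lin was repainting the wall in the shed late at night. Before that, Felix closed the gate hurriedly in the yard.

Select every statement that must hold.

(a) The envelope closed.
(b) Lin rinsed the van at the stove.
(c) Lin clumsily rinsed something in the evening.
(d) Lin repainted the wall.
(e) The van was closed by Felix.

(b), (c)

(a) Not entailed — the gate is what closed, not the envelope.
(b) Entailed — this follows by dropping conjuncts from the rinsing event's description.
(c) Entailed — this follows by dropping conjuncts from the rinsing event's description.
(d) Not entailed — 'was repainting' is progressive on an accomplishment; it does not entail the completed 'repainted'.
(e) Not entailed — Felix closed the gate, not the van; the van belongs to the rinsing event.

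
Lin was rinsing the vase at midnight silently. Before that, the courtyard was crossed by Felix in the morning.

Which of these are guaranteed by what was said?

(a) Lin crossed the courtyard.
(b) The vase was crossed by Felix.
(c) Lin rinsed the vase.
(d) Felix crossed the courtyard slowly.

(c)

(a) Not entailed — the passage has Felix crossing the courtyard, not Lin.
(b) Not entailed — Felix crossed the courtyard, not the vase; the vase belongs to the rinsing event.
(c) Entailed — 'rinse' is an activity; 'was rinsing' entails that some rinsing happened, so 'rinsed' holds.
(d) Not entailed — 'slowly' adds information not in the original event.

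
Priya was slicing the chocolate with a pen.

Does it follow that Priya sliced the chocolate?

'was slicing' is progressive; for an accomplishment like 'slice the chocolate', it doesn't entail completion.

no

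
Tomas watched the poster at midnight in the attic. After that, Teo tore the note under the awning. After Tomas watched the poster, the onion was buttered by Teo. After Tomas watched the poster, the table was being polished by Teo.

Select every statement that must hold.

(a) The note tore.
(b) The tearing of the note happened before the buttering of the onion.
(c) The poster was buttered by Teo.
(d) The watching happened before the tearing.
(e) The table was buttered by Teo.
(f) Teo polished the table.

(a), (d), (f)

(a) Entailed — 'Teo tore the note' is causative; it entails the inchoative 'the note tore'.
(b) Not entailed — the narrative doesn't order the tearing relative to the buttering.
(c) Not entailed — Teo buttered the onion, not the poster; the poster belongs to the watching event.
(d) Entailed — the narrative places the watching before the tearing.
(e) Not entailed — Teo buttered the onion, not the table; the table belongs to the polishing event.
(f) Entailed — 'polish' is an activity; 'was polishing' entails that some polishing happened, so 'polished' holds.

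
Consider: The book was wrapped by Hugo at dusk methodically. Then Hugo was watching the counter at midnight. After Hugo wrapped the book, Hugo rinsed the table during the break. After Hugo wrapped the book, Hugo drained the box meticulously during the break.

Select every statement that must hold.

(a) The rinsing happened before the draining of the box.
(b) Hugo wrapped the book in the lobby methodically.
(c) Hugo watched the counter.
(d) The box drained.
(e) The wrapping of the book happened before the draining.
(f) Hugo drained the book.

(a) Not entailed — the narrative doesn't order the rinsing relative to the draining.
(b) Not entailed — 'in the lobby' adds information not in the original event.
(c) Entailed — 'watch' is an activity; 'was watching' entails that some watching happened, so 'watched' holds.
(d) Entailed — 'Hugo drained the box' is causative; it entails the inchoative 'the box drained'.
(e) Entailed — the narrative places the wrapping before the draining.
(f) Not entailed — Hugo drained the box, not the book; the book belongs to the wrapping event.

(c), (d), (e)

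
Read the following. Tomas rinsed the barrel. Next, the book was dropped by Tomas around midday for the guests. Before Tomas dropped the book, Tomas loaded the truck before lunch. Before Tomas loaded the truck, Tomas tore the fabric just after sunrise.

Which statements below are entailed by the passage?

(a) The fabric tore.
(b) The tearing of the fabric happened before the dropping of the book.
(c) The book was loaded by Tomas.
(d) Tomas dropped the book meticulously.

(a), (b)

(a) Entailed — 'Tomas tore the fabric' is causative; it entails the inchoative 'the fabric tore'.
(b) Entailed — the narrative places the tearing before the dropping.
(c) Not entailed — Tomas loaded the truck, not the book; the book belongs to the dropping event.
(d) Not entailed — 'meticulously' adds information not in the original event.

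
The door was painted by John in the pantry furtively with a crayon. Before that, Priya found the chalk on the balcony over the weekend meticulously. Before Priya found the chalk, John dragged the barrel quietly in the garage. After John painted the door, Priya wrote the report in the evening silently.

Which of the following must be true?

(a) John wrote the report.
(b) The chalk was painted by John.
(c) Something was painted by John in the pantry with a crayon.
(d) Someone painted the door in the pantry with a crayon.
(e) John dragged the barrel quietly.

(c), (d), (e)

(a) Not entailed — the passage has Priya writing the report, not John.
(b) Not entailed — John painted the door, not the chalk; the chalk belongs to the finding event.
(c) Entailed — the original entails any weakening of itself; this just drops 'furtively' and generalizes the patient.
(d) Entailed — this follows by dropping conjuncts from the painting event's description.
(e) Entailed — this follows by dropping conjuncts from the dragging event's description.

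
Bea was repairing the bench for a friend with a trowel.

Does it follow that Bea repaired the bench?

no

'was repairing' is progressive; for an accomplishment like 'repair the bench', it doesn't entail completion.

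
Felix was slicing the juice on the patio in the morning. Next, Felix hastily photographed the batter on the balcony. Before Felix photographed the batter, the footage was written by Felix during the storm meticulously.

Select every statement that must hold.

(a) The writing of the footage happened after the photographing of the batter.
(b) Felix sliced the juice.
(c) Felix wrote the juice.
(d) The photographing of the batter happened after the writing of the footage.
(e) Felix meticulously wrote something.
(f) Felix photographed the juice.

(a) Not entailed — the narrative places the writing before the photographing, not after.
(b) Not entailed — 'was slicing' is progressive on an accomplishment; it does not entail the completed 'sliced'.
(c) Not entailed — Felix wrote the footage, not the juice; the juice belongs to the slicing event.
(d) Entailed — the narrative places the writing before the photographing.
(e) Entailed — the original entails any weakening of itself; this just drops 'during the storm' and generalizes the patient.
(f) Not entailed — Felix photographed the batter, not the juice; the juice belongs to the slicing event.

(d), (e)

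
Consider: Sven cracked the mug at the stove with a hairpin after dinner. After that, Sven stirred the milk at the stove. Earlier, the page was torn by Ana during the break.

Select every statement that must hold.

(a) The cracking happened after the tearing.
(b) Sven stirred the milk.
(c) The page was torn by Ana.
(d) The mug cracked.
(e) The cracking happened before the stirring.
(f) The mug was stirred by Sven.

(a) Not entailed — the narrative doesn't order the tearing relative to the cracking.
(b) Entailed — this follows by dropping conjuncts from the stirring event's description.
(c) Entailed — every conjunct here is already in the original tearing event.
(d) Entailed — 'Sven cracked the mug' is causative; it entails the inchoative 'the mug cracked'.
(e) Entailed — the narrative places the cracking before the stirring.
(f) Not entailed — Sven stirred the milk, not the mug; the mug belongs to the cracking event.

(b), (c), (d), (e)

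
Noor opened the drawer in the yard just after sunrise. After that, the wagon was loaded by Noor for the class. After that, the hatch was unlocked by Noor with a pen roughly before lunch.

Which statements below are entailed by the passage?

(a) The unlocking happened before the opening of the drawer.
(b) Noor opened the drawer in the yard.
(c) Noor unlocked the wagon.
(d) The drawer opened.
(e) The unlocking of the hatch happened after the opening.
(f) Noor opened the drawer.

(a) Not entailed — the narrative places the opening before the unlocking, not after.
(b) Entailed — dropping 'just after sunrise' leaves a sub-description the original still satisfies.
(c) Not entailed — Noor unlocked the hatch, not the wagon; the wagon belongs to the loading event.
(d) Entailed — 'Noor opened the drawer' is causative; it entails the inchoative 'the drawer opened'.
(e) Entailed — the narrative places the opening before the unlocking.
(f) Entailed — dropping 'just after sunrise', 'in the yard' leaves a sub-description the original still satisfies.

(b), (d), (e), (f)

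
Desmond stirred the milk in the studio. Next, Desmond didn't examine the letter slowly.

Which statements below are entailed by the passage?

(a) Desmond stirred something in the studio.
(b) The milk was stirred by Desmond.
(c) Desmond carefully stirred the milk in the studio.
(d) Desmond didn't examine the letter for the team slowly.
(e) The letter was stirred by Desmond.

(a) Entailed — this follows by dropping conjuncts from the stirring event's description.
(b) Entailed — dropping 'in the studio' leaves a sub-description the original still satisfies.
(c) Not entailed — 'carefully' adds information not in the original event.
(d) Entailed — under negation, adding a further restriction is entailed: if no such examining event occurred, none occurred for the team either.
(e) Not entailed — Desmond stirred the milk, not the letter; the letter belongs to the examining event.

(a), (b), (d)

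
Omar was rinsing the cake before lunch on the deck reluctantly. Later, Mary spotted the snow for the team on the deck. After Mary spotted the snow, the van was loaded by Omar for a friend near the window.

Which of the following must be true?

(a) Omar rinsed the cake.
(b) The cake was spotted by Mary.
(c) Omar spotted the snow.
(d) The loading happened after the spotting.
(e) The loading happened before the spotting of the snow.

(a), (d)

(a) Entailed — 'rinse' is an activity; 'was rinsing' entails that some rinsing happened, so 'rinsed' holds.
(b) Not entailed — Mary spotted the snow, not the cake; the cake belongs to the rinsing event.
(c) Not entailed — the passage has Mary spotting the snow, not Omar.
(d) Entailed — the narrative places the spotting before the loading.
(e) Not entailed — the narrative places the spotting before the loading, not after.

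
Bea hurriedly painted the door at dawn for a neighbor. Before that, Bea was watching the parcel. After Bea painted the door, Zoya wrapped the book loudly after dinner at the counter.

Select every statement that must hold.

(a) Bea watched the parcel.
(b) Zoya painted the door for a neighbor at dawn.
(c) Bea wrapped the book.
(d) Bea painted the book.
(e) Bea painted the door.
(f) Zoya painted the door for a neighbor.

(a), (e)

(a) Entailed — 'watch' is an activity; 'was watching' entails that some watching happened, so 'watched' holds.
(b) Not entailed — the passage has Bea painting the door, not Zoya.
(c) Not entailed — the passage has Zoya wrapping the book, not Bea.
(d) Not entailed — Bea painted the door, not the book; the book belongs to the wrapping event.
(e) Entailed — the original entails any weakening of itself; this just drops 'hurriedly', 'at dawn', 'for a neighbor'.
(f) Not entailed — the passage has Bea painting the door, not Zoya.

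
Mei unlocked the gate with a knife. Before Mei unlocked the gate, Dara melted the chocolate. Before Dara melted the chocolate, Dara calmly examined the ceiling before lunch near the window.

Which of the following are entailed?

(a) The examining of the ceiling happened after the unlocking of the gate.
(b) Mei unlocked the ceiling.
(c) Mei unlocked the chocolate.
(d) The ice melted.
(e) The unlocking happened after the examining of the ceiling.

(e)

(a) Not entailed — the narrative places the examining before the unlocking, not after.
(b) Not entailed — Mei unlocked the gate, not the ceiling; the ceiling belongs to the examining event.
(c) Not entailed — Mei unlocked the gate, not the chocolate; the chocolate belongs to the melting event.
(d) Not entailed — the chocolate is what melted, not the ice.
(e) Entailed — the narrative places the examining before the unlocking.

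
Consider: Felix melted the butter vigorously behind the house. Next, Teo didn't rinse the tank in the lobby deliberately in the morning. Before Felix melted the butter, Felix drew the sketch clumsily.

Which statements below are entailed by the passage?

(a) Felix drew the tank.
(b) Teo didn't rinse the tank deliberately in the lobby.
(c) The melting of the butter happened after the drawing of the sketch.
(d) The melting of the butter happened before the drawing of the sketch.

(c)

(a) Not entailed — Felix drew the sketch, not the tank; the tank belongs to the rinsing event.
(b) Not entailed — dropping 'in the morning' under negation is not valid — the original leaves open that Teo rinsed the tank some other way.
(c) Entailed — the narrative places the drawing before the melting.
(d) Not entailed — the narrative places the drawing before the melting, not after.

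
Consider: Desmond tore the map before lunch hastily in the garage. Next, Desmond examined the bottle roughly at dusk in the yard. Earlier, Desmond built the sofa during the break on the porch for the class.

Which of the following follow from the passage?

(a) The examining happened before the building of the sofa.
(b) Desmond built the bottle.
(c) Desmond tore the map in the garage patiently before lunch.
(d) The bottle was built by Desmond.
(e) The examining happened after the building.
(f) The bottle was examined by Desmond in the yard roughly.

(e), (f)

(a) Not entailed — the narrative places the building before the examining, not after.
(b) Not entailed — Desmond built the sofa, not the bottle; the bottle belongs to the examining event.
(c) Not entailed — 'patiently' adds a manner not in (and inconsistent with) the original.
(d) Not entailed — Desmond built the sofa, not the bottle; the bottle belongs to the examining event.
(e) Entailed — the narrative places the building before the examining.
(f) Entailed — every conjunct here is already in the original examining event.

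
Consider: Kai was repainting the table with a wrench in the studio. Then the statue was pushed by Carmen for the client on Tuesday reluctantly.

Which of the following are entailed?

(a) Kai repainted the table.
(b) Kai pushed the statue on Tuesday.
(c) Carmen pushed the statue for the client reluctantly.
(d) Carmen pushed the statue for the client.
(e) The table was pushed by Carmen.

(c), (d)

(a) Not entailed — 'was repainting' is progressive on an accomplishment; it does not entail the completed 'repainted'.
(b) Not entailed — the passage has Carmen pushing the statue, not Kai.
(c) Entailed — dropping 'on Tuesday' leaves a sub-description the original still satisfies.
(d) Entailed — dropping 'reluctantly', 'on Tuesday' leaves a sub-description the original still satisfies.
(e) Not entailed — Carmen pushed the statue, not the table; the table belongs to the repainting event.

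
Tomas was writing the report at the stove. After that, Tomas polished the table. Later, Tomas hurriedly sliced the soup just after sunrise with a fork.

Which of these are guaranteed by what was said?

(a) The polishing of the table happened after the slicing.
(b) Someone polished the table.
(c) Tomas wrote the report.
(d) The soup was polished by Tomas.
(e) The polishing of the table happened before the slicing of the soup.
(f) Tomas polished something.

(a) Not entailed — the narrative places the polishing before the slicing, not after.
(b) Entailed — generalizing the agent leaves a sub-description the original still satisfies.
(c) Not entailed — 'was writing' is progressive on an accomplishment; it does not entail the completed 'wrote'.
(d) Not entailed — Tomas polished the table, not the soup; the soup belongs to the slicing event.
(e) Entailed — the narrative places the polishing before the slicing.
(f) Entailed — the original entails any weakening of itself; this just generalizes the patient.

(b), (e), (f)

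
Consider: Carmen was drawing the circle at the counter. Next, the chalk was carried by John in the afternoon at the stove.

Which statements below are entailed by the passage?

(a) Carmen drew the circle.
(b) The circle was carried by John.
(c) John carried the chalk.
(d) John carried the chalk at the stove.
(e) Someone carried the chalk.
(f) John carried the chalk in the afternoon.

(c), (d), (e), (f)

(a) Not entailed — 'was drawing' is progressive on an accomplishment; it does not entail the completed 'drew'.
(b) Not entailed — John carried the chalk, not the circle; the circle belongs to the drawing event.
(c) Entailed — every conjunct here is already in the original carrying event.
(d) Entailed — dropping 'in the afternoon' leaves a sub-description the original still satisfies.
(e) Entailed — every conjunct here is already in the original carrying event.
(f) Entailed — the original entails any weakening of itself; this just drops 'at the stove'.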